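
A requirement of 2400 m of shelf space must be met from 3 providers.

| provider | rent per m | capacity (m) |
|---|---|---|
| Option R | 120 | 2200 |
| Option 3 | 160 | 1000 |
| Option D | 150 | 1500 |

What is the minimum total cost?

Use providers in increasing cost order.
Option R at 120: take all 2200 m → 200 still needed.
Option D at 150: take 200 of its 1500 → requirement met.
Option 3: unused.
Cost = 2200×120 + 200×150 = 294000.

294000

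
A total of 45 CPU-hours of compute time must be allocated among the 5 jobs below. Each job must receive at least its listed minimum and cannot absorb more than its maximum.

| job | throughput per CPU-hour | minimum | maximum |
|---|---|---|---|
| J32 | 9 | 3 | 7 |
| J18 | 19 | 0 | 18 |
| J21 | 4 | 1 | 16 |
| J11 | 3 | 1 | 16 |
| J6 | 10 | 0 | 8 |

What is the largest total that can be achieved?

Meeting every minimum uses 3+0+1+1+0 = 5 CPU-hours, leaving 40.
Highest throughput per CPU-hour first: J18 19 > J6 10 > J32 9 > J21 4 > J11 3.
J18: +18 to 18 (cap) ; 22 left.
J6 takes 8 more to reach its cap of 8 ; 14 left.
Give J32 4 more to hit its cap of 7 ; 10 left.
Only 10 left; J21 takes them to reach 11.
Total = 9×7 + 19×18 + 4×11 + 3×1 + 10×8 = 532.

532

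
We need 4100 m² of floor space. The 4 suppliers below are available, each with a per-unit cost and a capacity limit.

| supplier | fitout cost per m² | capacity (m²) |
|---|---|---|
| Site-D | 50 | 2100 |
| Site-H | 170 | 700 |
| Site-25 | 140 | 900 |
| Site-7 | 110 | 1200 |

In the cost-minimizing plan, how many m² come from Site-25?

800

Fill from the cheapest supplier first.
Site-D at 50: take all 2100 m² ; 2000 still needed.
Site-7 (110): use full 1200 ; 800 m² to go.
Take 800 from Site-25 at 140 to finish.
Site-H: unused.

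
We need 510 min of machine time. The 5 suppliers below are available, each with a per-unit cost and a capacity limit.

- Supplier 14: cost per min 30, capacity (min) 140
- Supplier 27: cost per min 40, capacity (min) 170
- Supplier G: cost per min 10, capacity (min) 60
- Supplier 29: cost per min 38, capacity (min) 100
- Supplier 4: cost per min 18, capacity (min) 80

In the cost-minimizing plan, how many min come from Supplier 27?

130

Use suppliers in increasing cost order.
Take 60 from Supplier G at 10 — need 450 more.
Supplier 4 at 18: take all 80 min — 370 still needed.
Take 140 from Supplier 14 at 30 — need 230 more.
Supplier 29 (38): use full 100 — 130 min to go.
Supplier 27 (40): take the remaining 130 — done.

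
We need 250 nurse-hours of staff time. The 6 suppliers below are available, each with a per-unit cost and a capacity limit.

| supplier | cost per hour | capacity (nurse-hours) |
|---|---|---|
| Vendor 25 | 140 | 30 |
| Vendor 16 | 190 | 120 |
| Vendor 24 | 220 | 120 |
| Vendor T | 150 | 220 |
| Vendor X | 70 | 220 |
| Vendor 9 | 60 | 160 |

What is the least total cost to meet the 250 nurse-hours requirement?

15900

Cheapest first:
Vendor 9 at 60: take all 160 nurse-hours → 90 still needed.
Vendor X at 70: take 90 of its 220 → requirement met.
Vendor 25, Vendor T, Vendor 16, Vendor 24: unused.
Cost = 160×60 + 90×70 = 15900.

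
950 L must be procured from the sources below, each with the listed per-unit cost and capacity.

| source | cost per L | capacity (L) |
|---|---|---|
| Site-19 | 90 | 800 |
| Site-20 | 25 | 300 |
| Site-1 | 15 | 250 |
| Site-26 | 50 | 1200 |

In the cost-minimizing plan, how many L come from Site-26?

400

Fill from the cheapest source first.
Site-1 (15): use full 250 → 700 L to go.
Site-20 (25): use full 300 → 400 L to go.
Take 400 from Site-26 at 50 to finish.
Site-19: unused.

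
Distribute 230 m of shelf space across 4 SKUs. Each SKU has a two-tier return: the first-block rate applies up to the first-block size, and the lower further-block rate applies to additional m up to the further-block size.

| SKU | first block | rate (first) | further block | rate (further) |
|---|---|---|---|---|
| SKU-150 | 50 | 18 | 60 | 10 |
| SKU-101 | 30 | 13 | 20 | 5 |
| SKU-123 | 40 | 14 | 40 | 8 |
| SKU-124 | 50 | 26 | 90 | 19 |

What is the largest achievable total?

4470

Treat each block as its own option and order by rate: SKU-124/tier1 26 > SKU-124/tier2 19 > SKU-150/tier1 18 > SKU-123/tier1 14 > SKU-101/tier1 13 > SKU-150/tier2 10 > SKU-123/tier2 8 > SKU-101/tier2 5.
SKU-124/tier1 (26): +50 → 180 left.
SKU-124/tier2 (19): +90 → 90 left.
Fill SKU-150 tier1 block (50 at 18) → 40 left.
SKU-123 tier1 at 14: fill all 40 → 0 left.
Total = 26×50 + 19×90 + 18×50 + 14×40 = 4470.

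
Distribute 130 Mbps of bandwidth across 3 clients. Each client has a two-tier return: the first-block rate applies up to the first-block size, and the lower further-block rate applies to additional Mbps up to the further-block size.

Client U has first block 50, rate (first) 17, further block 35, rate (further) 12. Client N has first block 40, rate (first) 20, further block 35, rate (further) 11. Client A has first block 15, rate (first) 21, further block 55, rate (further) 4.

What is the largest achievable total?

2265

Order all 6 blocks by rate: Client A/first 21 > Client N/first 20 > Client U/first 17 > Client U/second 12 > Client N/second 11 > Client A/second 4.
Client A first at 21: fill all 15 ; 115 left.
Client N/first (20): +40 ; 75 left.
Client U/first (17): +50 ; 25 left.
25 remain; put them into Client U second at 12.
Total = 21×15 + 20×40 + 17×50 + 12×25 = 2265.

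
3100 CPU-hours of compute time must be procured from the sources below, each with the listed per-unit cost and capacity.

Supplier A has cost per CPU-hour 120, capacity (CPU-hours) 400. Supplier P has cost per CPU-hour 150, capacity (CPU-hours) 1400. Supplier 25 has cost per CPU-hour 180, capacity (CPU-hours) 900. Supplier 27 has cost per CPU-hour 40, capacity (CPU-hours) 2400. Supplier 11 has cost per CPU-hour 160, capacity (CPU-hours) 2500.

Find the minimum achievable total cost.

Use sources in increasing cost order.
Supplier 27 (40): use full 2400 — 700 CPU-hours to go.
Supplier A (120): use full 400 — 300 CPU-hours to go.
Take 300 from Supplier P at 150 to finish.
Supplier 11, Supplier 25: unused.
Cost = 2400×40 + 400×120 + 300×150 = 189000.

189000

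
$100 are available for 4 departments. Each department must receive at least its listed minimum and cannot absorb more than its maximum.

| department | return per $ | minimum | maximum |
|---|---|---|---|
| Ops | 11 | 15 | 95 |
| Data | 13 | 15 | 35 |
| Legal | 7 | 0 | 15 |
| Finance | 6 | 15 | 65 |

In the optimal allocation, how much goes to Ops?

Meeting every minimum uses 15+15+0+15 = 45 $, leaving 55.
Rank by return per $: Data 13 > Ops 11 > Legal 7 > Finance 6.
Give Data 20 more to hit its cap of 35 → 35 left.
Ops: +35 (room for 80) → 50. Pool exhausted.

50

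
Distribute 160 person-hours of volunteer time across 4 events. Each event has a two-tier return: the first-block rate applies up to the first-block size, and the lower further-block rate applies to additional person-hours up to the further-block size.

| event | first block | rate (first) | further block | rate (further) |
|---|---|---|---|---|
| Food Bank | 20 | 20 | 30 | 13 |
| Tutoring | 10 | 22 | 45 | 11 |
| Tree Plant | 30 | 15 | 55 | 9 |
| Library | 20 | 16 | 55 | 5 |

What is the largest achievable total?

2320

Rank every tier by rate: Tutoring/first 22 > Food Bank/first 20 > Library/first 16 > Tree Plant/first 15 > Food Bank/second 13 > Tutoring/second 11 > Tree Plant/second 9 > Library/second 5.
Fill Tutoring first block (10 at 22) ; 150 left.
Food Bank/first (20): +20 ; 130 left.
Library first at 16: fill all 20 ; 110 left.
Tree Plant/first (15): +30 ; 80 left.
Food Bank second at 13: fill all 30 ; 50 left.
Fill Tutoring second block (45 at 11) ; 5 left.
Tree Plant/second: +5 of 55 at 9; pool empty.
Total = 22×10 + 20×20 + 16×20 + 15×30 + 13×30 + 11×45 + 9×5 = 2320.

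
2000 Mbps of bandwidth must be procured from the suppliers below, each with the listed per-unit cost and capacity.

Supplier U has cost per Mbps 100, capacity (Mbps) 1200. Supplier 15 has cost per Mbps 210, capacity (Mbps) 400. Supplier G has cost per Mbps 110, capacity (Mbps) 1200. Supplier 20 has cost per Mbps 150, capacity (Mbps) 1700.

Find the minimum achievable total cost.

208000

Fill from the cheapest supplier first.
Supplier U at 100: take all 1200 Mbps → 800 still needed.
Supplier G at 110: take 800 of its 1200 → requirement met.
Supplier 20, Supplier 15: unused.
Cost = 1200×100 + 800×110 = 208000.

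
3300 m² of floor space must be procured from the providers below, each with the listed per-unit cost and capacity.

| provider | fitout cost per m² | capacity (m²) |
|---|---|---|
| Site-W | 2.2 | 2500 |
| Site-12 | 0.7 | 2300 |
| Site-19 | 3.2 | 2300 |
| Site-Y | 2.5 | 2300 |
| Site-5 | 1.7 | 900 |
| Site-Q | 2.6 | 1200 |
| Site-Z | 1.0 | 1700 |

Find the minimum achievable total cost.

Cheapest first:
Site-12 (0.7): use full 2300 → 1000 m² to go.
Take 1000 from Site-Z at 1.0 to finish.
Site-5, Site-W, Site-Y, Site-Q, Site-19: unused.
Cost = 2300×0.7 + 1000×1.0 = 2610.

2610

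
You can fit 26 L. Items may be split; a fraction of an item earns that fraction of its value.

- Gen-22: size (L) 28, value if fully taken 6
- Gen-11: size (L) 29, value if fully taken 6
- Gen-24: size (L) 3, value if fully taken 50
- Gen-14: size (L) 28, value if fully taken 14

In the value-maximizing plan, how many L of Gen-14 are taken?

Rank by value-to-size ratio: Gen-24 50/3≈16.7, Gen-14 14/28≈0.5, Gen-22 6/28≈0.214, Gen-11 6/29≈0.207.
All 3 L of Gen-24 fit (value 50) → 23 remain.
Fill the last 23 L with part of Gen-14: 23/28 of it earns 11.5.

23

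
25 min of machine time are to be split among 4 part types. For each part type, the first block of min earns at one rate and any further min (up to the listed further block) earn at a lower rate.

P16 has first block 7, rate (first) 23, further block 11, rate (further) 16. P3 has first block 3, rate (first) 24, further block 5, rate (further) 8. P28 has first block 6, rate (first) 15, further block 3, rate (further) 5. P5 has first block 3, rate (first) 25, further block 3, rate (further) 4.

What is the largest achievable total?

499

Treat each block as its own option and order by rate: P5/first 25 > P3/first 24 > P16/first 23 > P16/second 16 > P28/first 15 > P3/second 8 > P28/second 5 > P5/second 4.
Fill P5 first block (3 at 25) ; 22 left.
P3 first at 24: fill all 3 ; 19 left.
Fill P16 first block (7 at 23) ; 12 left.
Fill P16 second block (11 at 16) ; 1 left.
P28 first at 15: only 1 left, fill 1.
Total = 25×3 + 24×3 + 23×7 + 16×11 + 15×1 = 499.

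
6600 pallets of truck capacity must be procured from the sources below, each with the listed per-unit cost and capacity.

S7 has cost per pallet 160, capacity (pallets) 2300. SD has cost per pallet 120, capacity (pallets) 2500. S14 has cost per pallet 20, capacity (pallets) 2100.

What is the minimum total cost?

Use sources in increasing cost order.
S14 (20): use full 2100 — 4500 pallets to go.
SD at 120: take all 2500 pallets — 2000 still needed.
S7 at 160: take 2000 of its 2300 — requirement met.
Cost = 2100×20 + 2500×120 + 2000×160 = 662000.

662000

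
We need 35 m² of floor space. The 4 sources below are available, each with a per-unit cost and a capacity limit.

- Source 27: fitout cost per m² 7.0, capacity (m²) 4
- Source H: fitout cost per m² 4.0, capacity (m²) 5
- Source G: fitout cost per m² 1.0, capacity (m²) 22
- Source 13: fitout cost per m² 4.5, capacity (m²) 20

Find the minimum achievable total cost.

Cheapest first:
Take 22 from Source G at 1.0 ; need 13 more.
Source H at 4.0: take all 5 m² ; 8 still needed.
Source 13 (4.5): take the remaining 8 ; done.
Source 27: unused.
Cost = 22×1.0 + 5×4.0 + 8×4.5 = 78.

78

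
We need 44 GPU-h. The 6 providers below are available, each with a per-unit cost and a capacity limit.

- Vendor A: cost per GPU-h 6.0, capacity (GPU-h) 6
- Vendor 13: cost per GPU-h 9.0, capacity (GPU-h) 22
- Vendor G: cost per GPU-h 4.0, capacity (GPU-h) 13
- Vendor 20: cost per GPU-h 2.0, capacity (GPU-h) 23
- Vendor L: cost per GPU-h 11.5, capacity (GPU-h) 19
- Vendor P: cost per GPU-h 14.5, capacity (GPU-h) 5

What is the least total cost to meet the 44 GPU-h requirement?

Cheapest first:
Vendor 20 (2.0): use full 23 ; 21 GPU-h to go.
Vendor G (4.0): use full 13 ; 8 GPU-h to go.
Vendor A at 6.0: take all 6 GPU-h ; 2 still needed.
Vendor 13 at 9.0: take 2 of its 22 ; requirement met.
Vendor L, Vendor P: unused.
Cost = 23×2.0 + 13×4.0 + 6×6.0 + 2×9.0 = 152.

152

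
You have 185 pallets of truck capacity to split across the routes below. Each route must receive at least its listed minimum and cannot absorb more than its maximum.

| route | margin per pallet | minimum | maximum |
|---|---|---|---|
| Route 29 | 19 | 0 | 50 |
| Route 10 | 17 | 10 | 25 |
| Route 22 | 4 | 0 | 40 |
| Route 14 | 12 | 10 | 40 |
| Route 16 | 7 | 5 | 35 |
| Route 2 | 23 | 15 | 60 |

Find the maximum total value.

3305

Meeting every minimum uses 0+10+0+10+5+15 = 40 pallets, leaving 145.
Order the routes by margin per pallet: Route 2 23 > Route 29 19 > Route 10 17 > Route 14 12 > Route 16 7 > Route 22 4.
Route 2: +45 to 60 (cap) ; 100 left.
Route 29: +50 to 50 (cap) ; 50 left.
Route 10: +15 to 25 (cap) ; 35 left.
Route 14 takes 30 more to reach its cap of 40 ; 5 left.
Only 5 left; Route 16 takes them to reach 10.
Total = 19×50 + 17×25 + 12×40 + 7×10 + 23×60 = 3305.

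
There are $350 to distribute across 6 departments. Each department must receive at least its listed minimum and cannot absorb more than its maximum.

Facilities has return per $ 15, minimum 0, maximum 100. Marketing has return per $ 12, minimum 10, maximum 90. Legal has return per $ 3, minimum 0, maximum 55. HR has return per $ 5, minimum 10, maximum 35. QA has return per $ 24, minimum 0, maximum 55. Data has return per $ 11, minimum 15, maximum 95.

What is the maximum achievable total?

4995

Meeting every minimum uses 0+10+0+10+0+15 = 35 $, leaving 315.
Highest return per $ first: QA 24 > Facilities 15 > Marketing 12 > Data 11 > HR 5 > Legal 3.
QA: +55 to 55 (cap) — 260 left.
Facilities: +100 to 100 (cap) — 160 left.
Marketing takes 80 more to reach its cap of 90 — 80 left.
Data: +80 to 95 (cap) — 0 left.
Total = 15×100 + 12×90 + 5×10 + 24×55 + 11×95 = 4995.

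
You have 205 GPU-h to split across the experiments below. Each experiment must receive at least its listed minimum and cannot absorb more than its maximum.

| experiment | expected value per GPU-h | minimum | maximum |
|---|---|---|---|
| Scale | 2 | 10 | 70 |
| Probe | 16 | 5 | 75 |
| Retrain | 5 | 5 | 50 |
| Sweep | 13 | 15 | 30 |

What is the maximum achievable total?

Meeting every minimum uses 10+5+5+15 = 35 GPU-h, leaving 170.
Order the experiments by expected value per GPU-h: Probe 16 > Sweep 13 > Retrain 5 > Scale 2.
Give Probe 70 more to hit its cap of 75 — 100 left.
Sweep: +15 to 30 (cap) — 85 left.
Retrain: +45 to 50 (cap) — 40 left.
Scale has room for 60 more but only 40 remain, so it gets 50.
Total = 2×50 + 16×75 + 5×50 + 13×30 = 1940.

1940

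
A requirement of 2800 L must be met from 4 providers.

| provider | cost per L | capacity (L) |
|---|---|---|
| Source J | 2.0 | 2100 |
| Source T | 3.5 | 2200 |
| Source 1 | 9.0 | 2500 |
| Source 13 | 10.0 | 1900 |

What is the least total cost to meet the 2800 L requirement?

6650

Cheapest first:
Source J at 2.0: take all 2100 L ; 700 still needed.
Take 700 from Source T at 3.5 to finish.
Source 1, Source 13: unused.
Cost = 2100×2.0 + 700×3.5 = 6650.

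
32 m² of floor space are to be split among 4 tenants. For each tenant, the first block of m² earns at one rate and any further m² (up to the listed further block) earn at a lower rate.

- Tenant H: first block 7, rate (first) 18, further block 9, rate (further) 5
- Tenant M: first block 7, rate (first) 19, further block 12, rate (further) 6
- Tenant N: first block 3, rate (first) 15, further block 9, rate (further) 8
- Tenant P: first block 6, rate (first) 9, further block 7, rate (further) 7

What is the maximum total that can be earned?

Treat each block as its own option and order by rate: Tenant M/T1 19 > Tenant H/T1 18 > Tenant N/T1 15 > Tenant P/T1 9 > Tenant N/T2 8 > Tenant P/T2 7 > Tenant M/T2 6 > Tenant H/T2 5.
Tenant M T1 at 19: fill all 7 → 25 left.
Fill Tenant H T1 block (7 at 18) → 18 left.
Tenant N T1 at 15: fill all 3 → 15 left.
Tenant P T1 at 9: fill all 6 → 9 left.
Tenant N T2 at 8: fill all 9 → 0 left.
Total = 19×7 + 18×7 + 15×3 + 9×6 + 8×9 = 430.

430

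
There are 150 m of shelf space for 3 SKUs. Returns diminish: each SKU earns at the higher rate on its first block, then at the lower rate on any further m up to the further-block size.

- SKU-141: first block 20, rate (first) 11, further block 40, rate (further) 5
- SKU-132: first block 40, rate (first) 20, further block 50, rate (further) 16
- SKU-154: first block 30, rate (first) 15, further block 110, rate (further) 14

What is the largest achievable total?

2470

Rank every tier by rate: SKU-132/tier1 20 > SKU-132/tier2 16 > SKU-154/tier1 15 > SKU-154/tier2 14 > SKU-141/tier1 11 > SKU-141/tier2 5.
Fill SKU-132 tier1 block (40 at 20) — 110 left.
SKU-132/tier2 (16): +50 — 60 left.
SKU-154/tier1 (15): +30 — 30 left.
30 remain; put them into SKU-154 tier2 at 14.
Total = 20×40 + 16×50 + 15×30 + 14×30 = 2470.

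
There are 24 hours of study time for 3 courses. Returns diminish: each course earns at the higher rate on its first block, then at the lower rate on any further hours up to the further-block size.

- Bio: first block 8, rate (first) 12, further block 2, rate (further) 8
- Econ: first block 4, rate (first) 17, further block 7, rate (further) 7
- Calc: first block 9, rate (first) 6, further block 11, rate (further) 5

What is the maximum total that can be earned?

Rank every tier by rate: Econ/T1 17 > Bio/T1 12 > Bio/T2 8 > Econ/T2 7 > Calc/T1 6 > Calc/T2 5.
Econ T1 at 17: fill all 4 — 20 left.
Bio/T1 (12): +8 — 12 left.
Bio T2 at 8: fill all 2 — 10 left.
Econ T2 at 7: fill all 7 — 3 left.
Calc T1 at 6: only 3 left, fill 3.
Total = 17×4 + 12×8 + 8×2 + 7×7 + 6×3 = 247.

247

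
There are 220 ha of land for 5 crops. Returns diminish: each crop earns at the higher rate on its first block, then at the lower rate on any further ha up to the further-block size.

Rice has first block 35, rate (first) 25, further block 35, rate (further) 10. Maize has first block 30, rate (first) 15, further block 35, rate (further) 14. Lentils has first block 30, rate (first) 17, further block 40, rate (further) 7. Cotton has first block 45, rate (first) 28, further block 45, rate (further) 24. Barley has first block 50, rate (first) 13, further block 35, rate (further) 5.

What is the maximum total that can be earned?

4665

Order all 10 blocks by rate: Cotton/tier1 28 > Rice/tier1 25 > Cotton/tier2 24 > Lentils/tier1 17 > Maize/tier1 15 > Maize/tier2 14 > Barley/tier1 13 > Rice/tier2 10 > Lentils/tier2 7 > Barley/tier2 5.
Cotton tier1 at 28: fill all 45 → 175 left.
Rice tier1 at 25: fill all 35 → 140 left.
Fill Cotton tier2 block (45 at 24) → 95 left.
Fill Lentils tier1 block (30 at 17) → 65 left.
Maize/tier1 (15): +30 → 35 left.
Maize tier2 at 14: fill all 35 → 0 left.
Total = 28×45 + 25×35 + 24×45 + 17×30 + 15×30 + 14×35 = 4665.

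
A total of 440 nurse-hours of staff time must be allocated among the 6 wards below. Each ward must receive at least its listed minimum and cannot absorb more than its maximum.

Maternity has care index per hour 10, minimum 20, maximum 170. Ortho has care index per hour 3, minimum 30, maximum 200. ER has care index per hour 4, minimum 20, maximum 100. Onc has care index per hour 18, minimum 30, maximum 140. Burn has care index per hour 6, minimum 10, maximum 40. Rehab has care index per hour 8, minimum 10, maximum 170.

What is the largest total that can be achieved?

5010

Meeting every minimum uses 20+30+20+30+10+10 = 120 nurse-hours, leaving 320.
Rank by care index per hour: Onc 18 > Maternity 10 > Rehab 8 > Burn 6 > ER 4 > Ortho 3.
Onc: +110 to 140 (cap) → 210 left.
Give Maternity 150 more to hit its cap of 170 → 60 left.
Rehab has room for 160 more but only 60 remain, so it gets 70.
Total = 10×170 + 3×30 + 4×20 + 18×140 + 6×10 + 8×70 = 5010.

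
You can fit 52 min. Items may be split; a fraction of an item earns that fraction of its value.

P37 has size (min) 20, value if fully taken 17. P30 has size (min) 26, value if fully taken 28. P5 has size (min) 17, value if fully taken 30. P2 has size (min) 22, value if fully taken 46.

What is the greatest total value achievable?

90

Sort by value density: P2 46/22≈2.09, P5 30/17≈1.76, P30 28/26≈1.08, P37 17/20≈0.85.
Take all of P2 (22 min, value 46) — 30 min left.
P5: take in full, 17 min for value 30 — 13 left.
Only 13 min remain; take 13/26 of P30 for value 28×13/26 = 14.
Total value = 90.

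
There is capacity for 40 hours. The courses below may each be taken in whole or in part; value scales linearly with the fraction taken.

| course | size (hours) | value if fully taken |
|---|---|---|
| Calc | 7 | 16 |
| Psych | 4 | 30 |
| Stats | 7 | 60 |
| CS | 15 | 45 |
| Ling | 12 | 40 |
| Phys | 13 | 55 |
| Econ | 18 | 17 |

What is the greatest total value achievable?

197

Rank by value-to-size ratio: Stats 60/7≈8.57, Psych 30/4≈7.5, Phys 55/13≈4.23, Ling 40/12≈3.33, CS 45/15≈3, Calc 16/7≈2.29, Econ 17/18≈0.944.
Stats: take in full, 7 hours for value 60 → 33 left.
Take all of Psych (4 hours, value 30) → 29 hours left.
All 13 hours of Phys fit (value 55) → 16 remain.
Ling: take in full, 12 hours for value 40 → 4 left.
Fill the last 4 hours with part of CS: 4/15 of it earns 12.
Total value = 197.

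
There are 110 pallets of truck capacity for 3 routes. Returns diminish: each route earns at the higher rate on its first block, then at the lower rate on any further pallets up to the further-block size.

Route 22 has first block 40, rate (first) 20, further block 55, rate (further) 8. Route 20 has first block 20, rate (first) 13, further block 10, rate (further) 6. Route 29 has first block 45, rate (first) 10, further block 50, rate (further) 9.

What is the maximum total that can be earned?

1555

Treat each block as its own option and order by rate: Route 22/first 20 > Route 20/first 13 > Route 29/first 10 > Route 29/second 9 > Route 22/second 8 > Route 20/second 6.
Fill Route 22 first block (40 at 20) ; 70 left.
Route 20/first (13): +20 ; 50 left.
Fill Route 29 first block (45 at 10) ; 5 left.
5 remain; put them into Route 29 second at 9.
Total = 20×40 + 13×20 + 10×45 + 9×5 = 1555.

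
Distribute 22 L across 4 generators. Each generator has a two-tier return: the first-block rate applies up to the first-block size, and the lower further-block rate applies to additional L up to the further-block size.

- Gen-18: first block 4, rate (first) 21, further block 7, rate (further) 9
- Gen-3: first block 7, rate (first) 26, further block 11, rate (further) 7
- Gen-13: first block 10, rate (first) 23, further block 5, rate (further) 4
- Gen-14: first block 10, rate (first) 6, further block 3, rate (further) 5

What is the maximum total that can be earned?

505

Order all 8 blocks by rate: Gen-3/T1 26 > Gen-13/T1 23 > Gen-18/T1 21 > Gen-18/T2 9 > Gen-3/T2 7 > Gen-14/T1 6 > Gen-14/T2 5 > Gen-13/T2 4.
Gen-3 T1 at 26: fill all 7 — 15 left.
Fill Gen-13 T1 block (10 at 23) — 5 left.
Gen-18/T1 (21): +4 — 1 left.
Gen-18/T2: +1 of 7 at 9; pool empty.
Total = 26×7 + 23×10 + 21×4 + 9×1 = 505.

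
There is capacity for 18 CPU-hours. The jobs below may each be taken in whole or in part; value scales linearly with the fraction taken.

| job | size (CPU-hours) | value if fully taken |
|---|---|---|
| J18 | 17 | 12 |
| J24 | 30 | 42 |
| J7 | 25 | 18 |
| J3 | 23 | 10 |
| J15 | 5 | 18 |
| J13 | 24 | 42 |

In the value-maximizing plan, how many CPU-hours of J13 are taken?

13

Sort by value density: J15 18/5≈3.6, J13 42/24≈1.75, J24 42/30≈1.4, J7 18/25≈0.72, J18 12/17≈0.706, J3 10/23≈0.435.
J15: take in full, 5 CPU-hours for value 18 — 13 left.
13 CPU-hours left: a 13/24 share of J13 gives 42×13/24 = 22.75.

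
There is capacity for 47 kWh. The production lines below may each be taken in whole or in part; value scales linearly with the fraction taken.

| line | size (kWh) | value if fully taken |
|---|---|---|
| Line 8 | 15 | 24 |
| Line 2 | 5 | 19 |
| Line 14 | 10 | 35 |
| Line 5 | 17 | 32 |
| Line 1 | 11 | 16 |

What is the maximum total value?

Sort by value density: Line 2 19/5≈3.8, Line 14 35/10≈3.5, Line 5 32/17≈1.88, Line 8 24/15≈1.6, Line 1 16/11≈1.45.
Take all of Line 2 (5 kWh, value 19) ; 42 kWh left.
All 10 kWh of Line 14 fit (value 35) ; 32 remain.
Take all of Line 5 (17 kWh, value 32) ; 15 kWh left.
Take all of Line 8 (15 kWh, value 24) ; 0 kWh left.
Total value = 110.

110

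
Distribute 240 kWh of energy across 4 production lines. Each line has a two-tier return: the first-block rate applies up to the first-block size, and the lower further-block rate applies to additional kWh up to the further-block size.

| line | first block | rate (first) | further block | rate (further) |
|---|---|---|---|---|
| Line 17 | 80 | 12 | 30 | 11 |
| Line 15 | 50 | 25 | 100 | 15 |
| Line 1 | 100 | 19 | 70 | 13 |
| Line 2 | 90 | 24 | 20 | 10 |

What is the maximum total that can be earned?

5310

Rank every tier by rate: Line 15/tier1 25 > Line 2/tier1 24 > Line 1/tier1 19 > Line 15/tier2 15 > Line 1/tier2 13 > Line 17/tier1 12 > Line 17/tier2 11 > Line 2/tier2 10.
Line 15/tier1 (25): +50 ; 190 left.
Line 2/tier1 (24): +90 ; 100 left.
Line 1/tier1 (19): +100 ; 0 left.
Total = 25×50 + 24×90 + 19×100 = 5310.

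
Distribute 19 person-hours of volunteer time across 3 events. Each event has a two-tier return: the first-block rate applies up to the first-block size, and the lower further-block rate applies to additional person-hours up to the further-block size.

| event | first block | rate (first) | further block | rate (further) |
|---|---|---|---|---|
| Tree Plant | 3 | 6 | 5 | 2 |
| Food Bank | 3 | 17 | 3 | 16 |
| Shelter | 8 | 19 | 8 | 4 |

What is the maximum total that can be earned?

277

Rank every tier by rate: Shelter/T1 19 > Food Bank/T1 17 > Food Bank/T2 16 > Tree Plant/T1 6 > Shelter/T2 4 > Tree Plant/T2 2.
Shelter T1 at 19: fill all 8 — 11 left.
Food Bank T1 at 17: fill all 3 — 8 left.
Food Bank/T2 (16): +3 — 5 left.
Tree Plant T1 at 6: fill all 3 — 2 left.
2 remain; put them into Shelter T2 at 4.
Total = 19×8 + 17×3 + 16×3 + 6×3 + 4×2 = 277.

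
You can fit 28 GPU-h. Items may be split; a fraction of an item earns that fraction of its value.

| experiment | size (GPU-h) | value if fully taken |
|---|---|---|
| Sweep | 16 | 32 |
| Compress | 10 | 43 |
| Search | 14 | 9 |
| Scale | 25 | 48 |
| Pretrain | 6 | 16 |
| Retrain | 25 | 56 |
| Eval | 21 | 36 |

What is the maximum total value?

Best value per unit of size first: Compress 43/10≈4.3, Pretrain 16/6≈2.67, Retrain 56/25≈2.24, Sweep 32/16≈2, Scale 48/25≈1.92, Eval 36/21≈1.71, Search 9/14≈0.643.
Compress: take in full, 10 GPU-h for value 43 ; 18 left.
Pretrain: take in full, 6 GPU-h for value 16 ; 12 left.
12 GPU-h left: a 12/25 share of Retrain gives 56×12/25 = 26.88.
Total value = 85.88.

85.88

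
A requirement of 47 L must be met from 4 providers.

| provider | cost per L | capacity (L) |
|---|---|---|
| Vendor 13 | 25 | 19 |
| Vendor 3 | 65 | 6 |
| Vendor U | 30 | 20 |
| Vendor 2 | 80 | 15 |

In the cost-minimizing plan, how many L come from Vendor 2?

Cheapest first:
Take 19 from Vendor 13 at 25 — need 28 more.
Vendor U at 30: take all 20 L — 8 still needed.
Vendor 3 (65): use full 6 — 2 L to go.
Vendor 2 (80): take the remaining 2 — done.

2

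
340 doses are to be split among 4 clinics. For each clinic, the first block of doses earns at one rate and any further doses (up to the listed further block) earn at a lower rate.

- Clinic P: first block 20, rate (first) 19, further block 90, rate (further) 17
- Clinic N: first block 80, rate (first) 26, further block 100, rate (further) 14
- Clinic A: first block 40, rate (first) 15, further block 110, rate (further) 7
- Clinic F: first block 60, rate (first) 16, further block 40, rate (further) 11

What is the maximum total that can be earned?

6250

Treat each block as its own option and order by rate: Clinic N/first 26 > Clinic P/first 19 > Clinic P/second 17 > Clinic F/first 16 > Clinic A/first 15 > Clinic N/second 14 > Clinic F/second 11 > Clinic A/second 7.
Clinic N first at 26: fill all 80 ; 260 left.
Clinic P first at 19: fill all 20 ; 240 left.
Clinic P/second (17): +90 ; 150 left.
Clinic F/first (16): +60 ; 90 left.
Clinic A/first (15): +40 ; 50 left.
50 remain; put them into Clinic N second at 14.
Total = 26×80 + 19×20 + 17×90 + 16×60 + 15×40 + 14×50 = 6250.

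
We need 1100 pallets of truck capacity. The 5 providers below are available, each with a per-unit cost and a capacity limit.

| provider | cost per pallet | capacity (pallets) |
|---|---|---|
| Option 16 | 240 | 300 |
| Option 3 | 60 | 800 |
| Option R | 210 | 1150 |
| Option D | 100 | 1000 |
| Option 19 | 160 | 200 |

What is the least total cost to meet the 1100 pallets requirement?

Cheapest first:
Take 800 from Option 3 at 60 ; need 300 more.
Option D at 100: take 300 of its 1000 ; requirement met.
Option 19, Option R, Option 16: unused.
Cost = 800×60 + 300×100 = 78000.

78000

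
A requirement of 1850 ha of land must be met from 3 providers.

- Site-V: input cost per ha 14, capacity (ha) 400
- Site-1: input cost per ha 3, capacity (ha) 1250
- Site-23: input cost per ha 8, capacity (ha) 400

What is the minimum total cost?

9750

Use providers in increasing cost order.
Take 1250 from Site-1 at 3 ; need 600 more.
Site-23 (8): use full 400 ; 200 ha to go.
Site-V (14): take the remaining 200 ; done.
Cost = 1250×3 + 400×8 + 200×14 = 9750.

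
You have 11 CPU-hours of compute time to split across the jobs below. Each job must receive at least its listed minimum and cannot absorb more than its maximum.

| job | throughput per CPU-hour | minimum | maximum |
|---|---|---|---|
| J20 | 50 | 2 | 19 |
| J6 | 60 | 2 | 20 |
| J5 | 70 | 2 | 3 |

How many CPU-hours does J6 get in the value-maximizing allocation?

Meeting every minimum uses 2+2+2 = 6 CPU-hours, leaving 5.
Rank by throughput per CPU-hour: J5 70 > J6 60 > J20 50.
J5: +1 to 3 (cap) ; 4 left.
J6: +4 (room for 18) → 6. Pool exhausted.

6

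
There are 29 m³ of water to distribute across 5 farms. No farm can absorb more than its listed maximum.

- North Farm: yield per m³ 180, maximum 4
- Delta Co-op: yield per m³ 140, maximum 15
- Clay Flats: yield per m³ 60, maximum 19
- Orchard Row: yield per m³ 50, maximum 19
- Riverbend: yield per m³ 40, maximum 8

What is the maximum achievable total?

3420

Highest yield per m³ first: North Farm 180 > Delta Co-op 140 > Clay Flats 60 > Orchard Row 50 > Riverbend 40.
Give North Farm 4 to hit its cap of 4 — 25 left.
Delta Co-op takes 15 to reach its cap of 15 — 10 left.
Clay Flats: +10 (room for 19) → 10. Pool exhausted.
Total = 180×4 + 140×15 + 60×10 = 3420.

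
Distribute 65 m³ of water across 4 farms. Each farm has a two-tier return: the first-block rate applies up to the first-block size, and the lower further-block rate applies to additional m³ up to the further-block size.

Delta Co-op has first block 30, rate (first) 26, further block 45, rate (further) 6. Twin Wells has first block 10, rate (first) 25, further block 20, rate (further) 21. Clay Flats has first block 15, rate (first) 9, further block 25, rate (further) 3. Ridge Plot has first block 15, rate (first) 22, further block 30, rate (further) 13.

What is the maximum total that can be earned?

Treat each block as its own option and order by rate: Delta Co-op/tier1 26 > Twin Wells/tier1 25 > Ridge Plot/tier1 22 > Twin Wells/tier2 21 > Ridge Plot/tier2 13 > Clay Flats/tier1 9 > Delta Co-op/tier2 6 > Clay Flats/tier2 3.
Delta Co-op tier1 at 26: fill all 30 → 35 left.
Fill Twin Wells tier1 block (10 at 25) → 25 left.
Ridge Plot/tier1 (22): +15 → 10 left.
Twin Wells tier2 at 21: only 10 left, fill 10.
Total = 26×30 + 25×10 + 22×15 + 21×10 = 1570.

1570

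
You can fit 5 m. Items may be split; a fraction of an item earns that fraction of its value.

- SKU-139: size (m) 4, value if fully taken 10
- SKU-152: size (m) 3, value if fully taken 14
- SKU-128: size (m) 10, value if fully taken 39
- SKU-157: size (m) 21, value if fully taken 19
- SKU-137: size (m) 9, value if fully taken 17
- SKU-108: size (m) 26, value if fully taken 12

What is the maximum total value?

Best value per unit of size first: SKU-152 14/3≈4.67, SKU-128 39/10≈3.9, SKU-139 10/4≈2.5, SKU-137 17/9≈1.89, SKU-157 19/21≈0.905, SKU-108 12/26≈0.462.
All 3 m of SKU-152 fit (value 14) ; 2 remain.
2 m left: a 2/10 share of SKU-128 gives 39×2/10 = 7.8.
Total value = 21.8.

21.8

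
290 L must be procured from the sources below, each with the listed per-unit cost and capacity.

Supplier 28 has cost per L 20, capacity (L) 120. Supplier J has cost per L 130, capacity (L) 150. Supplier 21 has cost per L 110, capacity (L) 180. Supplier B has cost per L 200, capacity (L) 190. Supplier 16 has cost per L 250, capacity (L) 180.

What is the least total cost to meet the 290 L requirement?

21100

Use sources in increasing cost order.
Take 120 from Supplier 28 at 20 — need 170 more.
Supplier 21 at 110: take 170 of its 180 — requirement met.
Supplier J, Supplier B, Supplier 16: unused.
Cost = 120×20 + 170×110 = 21100.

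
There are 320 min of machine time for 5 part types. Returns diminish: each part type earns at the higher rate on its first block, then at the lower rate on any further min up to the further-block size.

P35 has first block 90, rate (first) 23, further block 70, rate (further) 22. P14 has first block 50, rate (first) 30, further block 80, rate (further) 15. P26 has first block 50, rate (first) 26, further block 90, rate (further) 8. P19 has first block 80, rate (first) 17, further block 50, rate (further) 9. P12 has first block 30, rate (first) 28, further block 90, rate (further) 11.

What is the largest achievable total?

Rank every tier by rate: P14/T1 30 > P12/T1 28 > P26/T1 26 > P35/T1 23 > P35/T2 22 > P19/T1 17 > P14/T2 15 > P12/T2 11 > P19/T2 9 > P26/T2 8.
P14 T1 at 30: fill all 50 — 270 left.
Fill P12 T1 block (30 at 28) — 240 left.
Fill P26 T1 block (50 at 26) — 190 left.
Fill P35 T1 block (90 at 23) — 100 left.
Fill P35 T2 block (70 at 22) — 30 left.
P19 T1 at 17: only 30 left, fill 30.
Total = 30×50 + 28×30 + 26×50 + 23×90 + 22×70 + 17×30 = 7760.

7760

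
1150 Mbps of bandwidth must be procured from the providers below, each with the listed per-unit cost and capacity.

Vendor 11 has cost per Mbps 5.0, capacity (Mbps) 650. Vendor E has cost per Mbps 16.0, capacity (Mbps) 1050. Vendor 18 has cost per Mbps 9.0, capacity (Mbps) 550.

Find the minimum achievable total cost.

7750

Fill from the cheapest provider first.
Vendor 11 at 5.0: take all 650 Mbps ; 500 still needed.
Vendor 18 at 9.0: take 500 of its 550 ; requirement met.
Vendor E: unused.
Cost = 650×5.0 + 500×9.0 = 7750.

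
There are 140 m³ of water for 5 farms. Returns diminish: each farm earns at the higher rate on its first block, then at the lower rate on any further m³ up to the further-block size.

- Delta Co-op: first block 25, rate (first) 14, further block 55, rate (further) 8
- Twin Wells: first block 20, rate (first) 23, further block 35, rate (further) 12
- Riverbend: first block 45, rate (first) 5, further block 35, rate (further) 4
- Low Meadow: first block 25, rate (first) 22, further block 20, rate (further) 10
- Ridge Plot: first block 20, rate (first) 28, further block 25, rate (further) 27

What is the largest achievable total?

Treat each block as its own option and order by rate: Ridge Plot/first 28 > Ridge Plot/second 27 > Twin Wells/first 23 > Low Meadow/first 22 > Delta Co-op/first 14 > Twin Wells/second 12 > Low Meadow/second 10 > Delta Co-op/second 8 > Riverbend/first 5 > Riverbend/second 4.
Ridge Plot first at 28: fill all 20 ; 120 left.
Fill Ridge Plot second block (25 at 27) ; 95 left.
Fill Twin Wells first block (20 at 23) ; 75 left.
Low Meadow first at 22: fill all 25 ; 50 left.
Delta Co-op/first (14): +25 ; 25 left.
Twin Wells second at 12: only 25 left, fill 25.
Total = 28×20 + 27×25 + 23×20 + 22×25 + 14×25 + 12×25 = 2895.

2895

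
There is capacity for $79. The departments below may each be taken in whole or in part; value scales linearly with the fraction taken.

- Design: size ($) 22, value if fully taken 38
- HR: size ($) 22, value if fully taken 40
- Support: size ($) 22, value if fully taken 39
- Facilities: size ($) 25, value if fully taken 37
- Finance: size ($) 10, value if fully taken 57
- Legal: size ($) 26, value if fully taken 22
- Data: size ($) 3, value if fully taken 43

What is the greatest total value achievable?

Sort by value density: Data 43/3≈14.3, Finance 57/10≈5.7, HR 40/22≈1.82, Support 39/22≈1.77, Design 38/22≈1.73, Facilities 37/25≈1.48, Legal 22/26≈0.846.
All 3 $ of Data fit (value 43) ; 76 remain.
Finance: take in full, 10 $ for value 57 ; 66 left.
HR: take in full, 22 $ for value 40 ; 44 left.
All 22 $ of Support fit (value 39) ; 22 remain.
Design: take in full, 22 $ for value 38 ; 0 left.
Total value = 217.

217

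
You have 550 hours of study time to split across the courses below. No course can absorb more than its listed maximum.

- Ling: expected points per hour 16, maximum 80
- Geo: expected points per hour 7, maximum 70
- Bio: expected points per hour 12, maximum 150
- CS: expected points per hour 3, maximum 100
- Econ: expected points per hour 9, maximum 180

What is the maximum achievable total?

Order the courses by expected points per hour: Ling 16 > Bio 12 > Econ 9 > Geo 7 > CS 3.
Ling: +80 to 80 (cap) ; 470 left.
Bio: +150 to 150 (cap) ; 320 left.
Econ takes 180 to reach its cap of 180 ; 140 left.
Give Geo 70 to hit its cap of 70 ; 70 left.
CS has room for 100 but only 70 remain, so it gets 70.
Total = 16×80 + 7×70 + 12×150 + 3×70 + 9×180 = 5400.

5400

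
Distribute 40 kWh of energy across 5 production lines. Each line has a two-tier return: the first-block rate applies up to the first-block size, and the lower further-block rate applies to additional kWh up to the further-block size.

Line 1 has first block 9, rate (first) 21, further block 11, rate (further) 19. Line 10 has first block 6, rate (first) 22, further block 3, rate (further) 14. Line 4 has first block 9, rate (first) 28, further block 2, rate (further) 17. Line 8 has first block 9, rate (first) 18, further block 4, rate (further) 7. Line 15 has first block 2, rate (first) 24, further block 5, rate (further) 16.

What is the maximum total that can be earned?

884

Order all 10 blocks by rate: Line 4/tier1 28 > Line 15/tier1 24 > Line 10/tier1 22 > Line 1/tier1 21 > Line 1/tier2 19 > Line 8/tier1 18 > Line 4/tier2 17 > Line 15/tier2 16 > Line 10/tier2 14 > Line 8/tier2 7.
Line 4 tier1 at 28: fill all 9 — 31 left.
Fill Line 15 tier1 block (2 at 24) — 29 left.
Line 10/tier1 (22): +6 — 23 left.
Line 1 tier1 at 21: fill all 9 — 14 left.
Line 1/tier2 (19): +11 — 3 left.
Line 8 tier1 at 18: only 3 left, fill 3.
Total = 28×9 + 24×2 + 22×6 + 21×9 + 19×11 + 18×3 = 884.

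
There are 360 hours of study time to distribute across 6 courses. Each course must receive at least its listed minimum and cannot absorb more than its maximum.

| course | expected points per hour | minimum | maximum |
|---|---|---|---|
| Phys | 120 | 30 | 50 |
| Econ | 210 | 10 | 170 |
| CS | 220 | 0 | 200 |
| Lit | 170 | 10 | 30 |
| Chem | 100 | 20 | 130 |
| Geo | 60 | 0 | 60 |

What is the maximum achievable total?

72300

Meeting every minimum uses 30+10+0+10+20+0 = 70 hours, leaving 290.
Rank by expected points per hour: CS 220 > Econ 210 > Lit 170 > Phys 120 > Chem 100 > Geo 60.
CS takes 200 more to reach its cap of 200 — 90 left.
Only 90 left; Econ takes them to reach 100.
Total = 120×30 + 210×100 + 220×200 + 170×10 + 100×20 = 72300.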